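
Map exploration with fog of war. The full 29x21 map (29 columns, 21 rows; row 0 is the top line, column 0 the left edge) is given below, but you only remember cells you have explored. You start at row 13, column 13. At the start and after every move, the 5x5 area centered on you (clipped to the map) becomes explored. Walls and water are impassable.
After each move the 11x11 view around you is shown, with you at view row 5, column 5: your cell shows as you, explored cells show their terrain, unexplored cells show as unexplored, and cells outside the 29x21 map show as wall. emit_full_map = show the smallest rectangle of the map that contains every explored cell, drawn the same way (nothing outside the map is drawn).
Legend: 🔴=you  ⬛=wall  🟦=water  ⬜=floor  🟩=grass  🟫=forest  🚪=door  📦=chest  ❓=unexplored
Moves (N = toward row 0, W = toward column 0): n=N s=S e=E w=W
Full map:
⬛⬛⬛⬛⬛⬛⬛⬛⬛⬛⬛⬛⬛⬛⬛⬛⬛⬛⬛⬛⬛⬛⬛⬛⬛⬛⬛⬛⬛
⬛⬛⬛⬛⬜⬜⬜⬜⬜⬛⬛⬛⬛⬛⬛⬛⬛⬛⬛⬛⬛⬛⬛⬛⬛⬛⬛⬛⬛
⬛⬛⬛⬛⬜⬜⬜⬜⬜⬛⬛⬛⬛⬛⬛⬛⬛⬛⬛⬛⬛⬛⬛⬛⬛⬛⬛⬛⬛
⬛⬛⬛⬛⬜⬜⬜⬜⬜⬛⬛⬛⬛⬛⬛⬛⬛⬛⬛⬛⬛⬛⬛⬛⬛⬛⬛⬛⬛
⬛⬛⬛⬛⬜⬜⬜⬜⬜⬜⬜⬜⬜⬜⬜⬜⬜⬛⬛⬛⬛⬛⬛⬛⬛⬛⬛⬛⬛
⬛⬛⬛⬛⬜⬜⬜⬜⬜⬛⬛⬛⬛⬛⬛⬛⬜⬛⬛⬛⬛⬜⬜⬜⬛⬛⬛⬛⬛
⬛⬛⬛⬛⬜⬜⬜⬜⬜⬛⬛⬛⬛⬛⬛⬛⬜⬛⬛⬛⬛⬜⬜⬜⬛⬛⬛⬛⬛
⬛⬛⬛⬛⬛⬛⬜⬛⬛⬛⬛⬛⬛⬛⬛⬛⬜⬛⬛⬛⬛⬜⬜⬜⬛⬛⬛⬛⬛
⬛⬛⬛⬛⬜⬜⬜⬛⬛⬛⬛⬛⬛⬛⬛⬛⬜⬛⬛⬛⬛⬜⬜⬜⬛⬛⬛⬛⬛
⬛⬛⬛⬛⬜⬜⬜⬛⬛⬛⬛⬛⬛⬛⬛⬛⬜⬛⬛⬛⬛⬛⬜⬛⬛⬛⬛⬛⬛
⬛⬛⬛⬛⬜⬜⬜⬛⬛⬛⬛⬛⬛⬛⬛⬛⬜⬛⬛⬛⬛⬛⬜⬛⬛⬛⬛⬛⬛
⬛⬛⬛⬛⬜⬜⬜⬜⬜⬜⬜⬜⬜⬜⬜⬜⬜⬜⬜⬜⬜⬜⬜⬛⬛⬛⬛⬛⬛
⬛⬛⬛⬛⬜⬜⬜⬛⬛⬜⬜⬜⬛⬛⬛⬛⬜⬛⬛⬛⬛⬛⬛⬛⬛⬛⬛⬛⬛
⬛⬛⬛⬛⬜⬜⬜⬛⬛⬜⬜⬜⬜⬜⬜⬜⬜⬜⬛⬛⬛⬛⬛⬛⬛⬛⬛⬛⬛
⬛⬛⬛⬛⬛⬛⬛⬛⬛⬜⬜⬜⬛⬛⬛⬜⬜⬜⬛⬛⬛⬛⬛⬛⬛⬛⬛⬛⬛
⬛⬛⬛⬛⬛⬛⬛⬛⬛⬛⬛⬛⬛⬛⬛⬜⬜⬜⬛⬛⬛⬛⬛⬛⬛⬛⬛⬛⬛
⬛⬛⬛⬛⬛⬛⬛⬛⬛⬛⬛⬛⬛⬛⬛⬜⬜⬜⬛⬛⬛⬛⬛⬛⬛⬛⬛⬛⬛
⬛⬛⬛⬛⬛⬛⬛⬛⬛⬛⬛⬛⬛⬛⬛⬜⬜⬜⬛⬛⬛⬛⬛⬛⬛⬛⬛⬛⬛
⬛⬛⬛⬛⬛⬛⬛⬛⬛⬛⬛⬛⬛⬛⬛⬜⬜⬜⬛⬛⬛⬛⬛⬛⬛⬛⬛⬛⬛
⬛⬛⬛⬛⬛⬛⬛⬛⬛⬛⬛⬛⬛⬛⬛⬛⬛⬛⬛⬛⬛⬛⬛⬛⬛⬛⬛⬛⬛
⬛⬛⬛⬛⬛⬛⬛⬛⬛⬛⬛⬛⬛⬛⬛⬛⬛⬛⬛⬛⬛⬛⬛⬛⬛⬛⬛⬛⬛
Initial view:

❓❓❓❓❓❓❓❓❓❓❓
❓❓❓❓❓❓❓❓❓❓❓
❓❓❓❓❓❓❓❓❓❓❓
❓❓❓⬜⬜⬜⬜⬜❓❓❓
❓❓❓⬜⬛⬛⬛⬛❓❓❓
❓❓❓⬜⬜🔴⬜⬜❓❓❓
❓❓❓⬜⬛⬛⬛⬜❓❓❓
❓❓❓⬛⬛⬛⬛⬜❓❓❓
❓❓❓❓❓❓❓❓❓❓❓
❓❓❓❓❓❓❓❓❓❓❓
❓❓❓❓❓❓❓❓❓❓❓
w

❓❓❓❓❓❓❓❓❓❓❓
❓❓❓❓❓❓❓❓❓❓❓
❓❓❓❓❓❓❓❓❓❓❓
❓❓❓⬜⬜⬜⬜⬜⬜❓❓
❓❓❓⬜⬜⬛⬛⬛⬛❓❓
❓❓❓⬜⬜🔴⬜⬜⬜❓❓
❓❓❓⬜⬜⬛⬛⬛⬜❓❓
❓❓❓⬛⬛⬛⬛⬛⬜❓❓
❓❓❓❓❓❓❓❓❓❓❓
❓❓❓❓❓❓❓❓❓❓❓
❓❓❓❓❓❓❓❓❓❓❓

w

❓❓❓❓❓❓❓❓❓❓❓
❓❓❓❓❓❓❓❓❓❓❓
❓❓❓❓❓❓❓❓❓❓❓
❓❓❓⬜⬜⬜⬜⬜⬜⬜❓
❓❓❓⬜⬜⬜⬛⬛⬛⬛❓
❓❓❓⬜⬜🔴⬜⬜⬜⬜❓
❓❓❓⬜⬜⬜⬛⬛⬛⬜❓
❓❓❓⬛⬛⬛⬛⬛⬛⬜❓
❓❓❓❓❓❓❓❓❓❓❓
❓❓❓❓❓❓❓❓❓❓❓
❓❓❓❓❓❓❓❓❓❓❓

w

❓❓❓❓❓❓❓❓❓❓❓
❓❓❓❓❓❓❓❓❓❓❓
❓❓❓❓❓❓❓❓❓❓❓
❓❓❓⬜⬜⬜⬜⬜⬜⬜⬜
❓❓❓⬛⬜⬜⬜⬛⬛⬛⬛
❓❓❓⬛⬜🔴⬜⬜⬜⬜⬜
❓❓❓⬛⬜⬜⬜⬛⬛⬛⬜
❓❓❓⬛⬛⬛⬛⬛⬛⬛⬜
❓❓❓❓❓❓❓❓❓❓❓
❓❓❓❓❓❓❓❓❓❓❓
❓❓❓❓❓❓❓❓❓❓❓

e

❓❓❓❓❓❓❓❓❓❓❓
❓❓❓❓❓❓❓❓❓❓❓
❓❓❓❓❓❓❓❓❓❓❓
❓❓⬜⬜⬜⬜⬜⬜⬜⬜❓
❓❓⬛⬜⬜⬜⬛⬛⬛⬛❓
❓❓⬛⬜⬜🔴⬜⬜⬜⬜❓
❓❓⬛⬜⬜⬜⬛⬛⬛⬜❓
❓❓⬛⬛⬛⬛⬛⬛⬛⬜❓
❓❓❓❓❓❓❓❓❓❓❓
❓❓❓❓❓❓❓❓❓❓❓
❓❓❓❓❓❓❓❓❓❓❓

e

❓❓❓❓❓❓❓❓❓❓❓
❓❓❓❓❓❓❓❓❓❓❓
❓❓❓❓❓❓❓❓❓❓❓
❓⬜⬜⬜⬜⬜⬜⬜⬜❓❓
❓⬛⬜⬜⬜⬛⬛⬛⬛❓❓
❓⬛⬜⬜⬜🔴⬜⬜⬜❓❓
❓⬛⬜⬜⬜⬛⬛⬛⬜❓❓
❓⬛⬛⬛⬛⬛⬛⬛⬜❓❓
❓❓❓❓❓❓❓❓❓❓❓
❓❓❓❓❓❓❓❓❓❓❓
❓❓❓❓❓❓❓❓❓❓❓

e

❓❓❓❓❓❓❓❓❓❓❓
❓❓❓❓❓❓❓❓❓❓❓
❓❓❓❓❓❓❓❓❓❓❓
⬜⬜⬜⬜⬜⬜⬜⬜❓❓❓
⬛⬜⬜⬜⬛⬛⬛⬛❓❓❓
⬛⬜⬜⬜⬜🔴⬜⬜❓❓❓
⬛⬜⬜⬜⬛⬛⬛⬜❓❓❓
⬛⬛⬛⬛⬛⬛⬛⬜❓❓❓
❓❓❓❓❓❓❓❓❓❓❓
❓❓❓❓❓❓❓❓❓❓❓
❓❓❓❓❓❓❓❓❓❓❓

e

❓❓❓❓❓❓❓❓❓❓❓
❓❓❓❓❓❓❓❓❓❓❓
❓❓❓❓❓❓❓❓❓❓❓
⬜⬜⬜⬜⬜⬜⬜⬜❓❓❓
⬜⬜⬜⬛⬛⬛⬛⬜❓❓❓
⬜⬜⬜⬜⬜🔴⬜⬜❓❓❓
⬜⬜⬜⬛⬛⬛⬜⬜❓❓❓
⬛⬛⬛⬛⬛⬛⬜⬜❓❓❓
❓❓❓❓❓❓❓❓❓❓❓
❓❓❓❓❓❓❓❓❓❓❓
❓❓❓❓❓❓❓❓❓❓❓

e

❓❓❓❓❓❓❓❓❓❓❓
❓❓❓❓❓❓❓❓❓❓❓
❓❓❓❓❓❓❓❓❓❓❓
⬜⬜⬜⬜⬜⬜⬜⬜❓❓❓
⬜⬜⬛⬛⬛⬛⬜⬛❓❓❓
⬜⬜⬜⬜⬜🔴⬜⬜❓❓❓
⬜⬜⬛⬛⬛⬜⬜⬜❓❓❓
⬛⬛⬛⬛⬛⬜⬜⬜❓❓❓
❓❓❓❓❓❓❓❓❓❓❓
❓❓❓❓❓❓❓❓❓❓❓
❓❓❓❓❓❓❓❓❓❓❓

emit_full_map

⬜⬜⬜⬜⬜⬜⬜⬜⬜⬜
⬛⬜⬜⬜⬛⬛⬛⬛⬜⬛
⬛⬜⬜⬜⬜⬜⬜🔴⬜⬜
⬛⬜⬜⬜⬛⬛⬛⬜⬜⬜
⬛⬛⬛⬛⬛⬛⬛⬜⬜⬜

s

❓❓❓❓❓❓❓❓❓❓❓
❓❓❓❓❓❓❓❓❓❓❓
⬜⬜⬜⬜⬜⬜⬜⬜❓❓❓
⬜⬜⬛⬛⬛⬛⬜⬛❓❓❓
⬜⬜⬜⬜⬜⬜⬜⬜❓❓❓
⬜⬜⬛⬛⬛🔴⬜⬜❓❓❓
⬛⬛⬛⬛⬛⬜⬜⬜❓❓❓
❓❓❓⬛⬛⬜⬜⬜❓❓❓
❓❓❓❓❓❓❓❓❓❓❓
❓❓❓❓❓❓❓❓❓❓❓
❓❓❓❓❓❓❓❓❓❓❓

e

❓❓❓❓❓❓❓❓❓❓❓
❓❓❓❓❓❓❓❓❓❓❓
⬜⬜⬜⬜⬜⬜⬜❓❓❓❓
⬜⬛⬛⬛⬛⬜⬛⬛❓❓❓
⬜⬜⬜⬜⬜⬜⬜⬛❓❓❓
⬜⬛⬛⬛⬜🔴⬜⬛❓❓❓
⬛⬛⬛⬛⬜⬜⬜⬛❓❓❓
❓❓⬛⬛⬜⬜⬜⬛❓❓❓
❓❓❓❓❓❓❓❓❓❓❓
❓❓❓❓❓❓❓❓❓❓❓
❓❓❓❓❓❓❓❓❓❓❓

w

❓❓❓❓❓❓❓❓❓❓❓
❓❓❓❓❓❓❓❓❓❓❓
⬜⬜⬜⬜⬜⬜⬜⬜❓❓❓
⬜⬜⬛⬛⬛⬛⬜⬛⬛❓❓
⬜⬜⬜⬜⬜⬜⬜⬜⬛❓❓
⬜⬜⬛⬛⬛🔴⬜⬜⬛❓❓
⬛⬛⬛⬛⬛⬜⬜⬜⬛❓❓
❓❓❓⬛⬛⬜⬜⬜⬛❓❓
❓❓❓❓❓❓❓❓❓❓❓
❓❓❓❓❓❓❓❓❓❓❓
❓❓❓❓❓❓❓❓❓❓❓

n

❓❓❓❓❓❓❓❓❓❓❓
❓❓❓❓❓❓❓❓❓❓❓
❓❓❓❓❓❓❓❓❓❓❓
⬜⬜⬜⬜⬜⬜⬜⬜❓❓❓
⬜⬜⬛⬛⬛⬛⬜⬛⬛❓❓
⬜⬜⬜⬜⬜🔴⬜⬜⬛❓❓
⬜⬜⬛⬛⬛⬜⬜⬜⬛❓❓
⬛⬛⬛⬛⬛⬜⬜⬜⬛❓❓
❓❓❓⬛⬛⬜⬜⬜⬛❓❓
❓❓❓❓❓❓❓❓❓❓❓
❓❓❓❓❓❓❓❓❓❓❓

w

❓❓❓❓❓❓❓❓❓❓❓
❓❓❓❓❓❓❓❓❓❓❓
❓❓❓❓❓❓❓❓❓❓❓
⬜⬜⬜⬜⬜⬜⬜⬜⬜❓❓
⬜⬜⬜⬛⬛⬛⬛⬜⬛⬛❓
⬜⬜⬜⬜⬜🔴⬜⬜⬜⬛❓
⬜⬜⬜⬛⬛⬛⬜⬜⬜⬛❓
⬛⬛⬛⬛⬛⬛⬜⬜⬜⬛❓
❓❓❓❓⬛⬛⬜⬜⬜⬛❓
❓❓❓❓❓❓❓❓❓❓❓
❓❓❓❓❓❓❓❓❓❓❓

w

❓❓❓❓❓❓❓❓❓❓❓
❓❓❓❓❓❓❓❓❓❓❓
❓❓❓❓❓❓❓❓❓❓❓
⬜⬜⬜⬜⬜⬜⬜⬜⬜⬜❓
⬛⬜⬜⬜⬛⬛⬛⬛⬜⬛⬛
⬛⬜⬜⬜⬜🔴⬜⬜⬜⬜⬛
⬛⬜⬜⬜⬛⬛⬛⬜⬜⬜⬛
⬛⬛⬛⬛⬛⬛⬛⬜⬜⬜⬛
❓❓❓❓❓⬛⬛⬜⬜⬜⬛
❓❓❓❓❓❓❓❓❓❓❓
❓❓❓❓❓❓❓❓❓❓❓

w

❓❓❓❓❓❓❓❓❓❓❓
❓❓❓❓❓❓❓❓❓❓❓
❓❓❓❓❓❓❓❓❓❓❓
❓⬜⬜⬜⬜⬜⬜⬜⬜⬜⬜
❓⬛⬜⬜⬜⬛⬛⬛⬛⬜⬛
❓⬛⬜⬜⬜🔴⬜⬜⬜⬜⬜
❓⬛⬜⬜⬜⬛⬛⬛⬜⬜⬜
❓⬛⬛⬛⬛⬛⬛⬛⬜⬜⬜
❓❓❓❓❓❓⬛⬛⬜⬜⬜
❓❓❓❓❓❓❓❓❓❓❓
❓❓❓❓❓❓❓❓❓❓❓

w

❓❓❓❓❓❓❓❓❓❓❓
❓❓❓❓❓❓❓❓❓❓❓
❓❓❓❓❓❓❓❓❓❓❓
❓❓⬜⬜⬜⬜⬜⬜⬜⬜⬜
❓❓⬛⬜⬜⬜⬛⬛⬛⬛⬜
❓❓⬛⬜⬜🔴⬜⬜⬜⬜⬜
❓❓⬛⬜⬜⬜⬛⬛⬛⬜⬜
❓❓⬛⬛⬛⬛⬛⬛⬛⬜⬜
❓❓❓❓❓❓❓⬛⬛⬜⬜
❓❓❓❓❓❓❓❓❓❓❓
❓❓❓❓❓❓❓❓❓❓❓

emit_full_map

⬜⬜⬜⬜⬜⬜⬜⬜⬜⬜❓
⬛⬜⬜⬜⬛⬛⬛⬛⬜⬛⬛
⬛⬜⬜🔴⬜⬜⬜⬜⬜⬜⬛
⬛⬜⬜⬜⬛⬛⬛⬜⬜⬜⬛
⬛⬛⬛⬛⬛⬛⬛⬜⬜⬜⬛
❓❓❓❓❓⬛⬛⬜⬜⬜⬛

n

❓❓❓❓❓❓❓❓❓❓❓
❓❓❓❓❓❓❓❓❓❓❓
❓❓❓❓❓❓❓❓❓❓❓
❓❓❓⬛⬛⬛⬛⬛❓❓❓
❓❓⬜⬜⬜⬜⬜⬜⬜⬜⬜
❓❓⬛⬜⬜🔴⬛⬛⬛⬛⬜
❓❓⬛⬜⬜⬜⬜⬜⬜⬜⬜
❓❓⬛⬜⬜⬜⬛⬛⬛⬜⬜
❓❓⬛⬛⬛⬛⬛⬛⬛⬜⬜
❓❓❓❓❓❓❓⬛⬛⬜⬜
❓❓❓❓❓❓❓❓❓❓❓

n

❓❓❓❓❓❓❓❓❓❓❓
❓❓❓❓❓❓❓❓❓❓❓
❓❓❓❓❓❓❓❓❓❓❓
❓❓❓⬛⬛⬛⬛⬛❓❓❓
❓❓❓⬛⬛⬛⬛⬛❓❓❓
❓❓⬜⬜⬜🔴⬜⬜⬜⬜⬜
❓❓⬛⬜⬜⬜⬛⬛⬛⬛⬜
❓❓⬛⬜⬜⬜⬜⬜⬜⬜⬜
❓❓⬛⬜⬜⬜⬛⬛⬛⬜⬜
❓❓⬛⬛⬛⬛⬛⬛⬛⬜⬜
❓❓❓❓❓❓❓⬛⬛⬜⬜

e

❓❓❓❓❓❓❓❓❓❓❓
❓❓❓❓❓❓❓❓❓❓❓
❓❓❓❓❓❓❓❓❓❓❓
❓❓⬛⬛⬛⬛⬛⬛❓❓❓
❓❓⬛⬛⬛⬛⬛⬛❓❓❓
❓⬜⬜⬜⬜🔴⬜⬜⬜⬜⬜
❓⬛⬜⬜⬜⬛⬛⬛⬛⬜⬛
❓⬛⬜⬜⬜⬜⬜⬜⬜⬜⬜
❓⬛⬜⬜⬜⬛⬛⬛⬜⬜⬜
❓⬛⬛⬛⬛⬛⬛⬛⬜⬜⬜
❓❓❓❓❓❓⬛⬛⬜⬜⬜

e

❓❓❓❓❓❓❓❓❓❓❓
❓❓❓❓❓❓❓❓❓❓❓
❓❓❓❓❓❓❓❓❓❓❓
❓⬛⬛⬛⬛⬛⬛⬛❓❓❓
❓⬛⬛⬛⬛⬛⬛⬛❓❓❓
⬜⬜⬜⬜⬜🔴⬜⬜⬜⬜❓
⬛⬜⬜⬜⬛⬛⬛⬛⬜⬛⬛
⬛⬜⬜⬜⬜⬜⬜⬜⬜⬜⬛
⬛⬜⬜⬜⬛⬛⬛⬜⬜⬜⬛
⬛⬛⬛⬛⬛⬛⬛⬜⬜⬜⬛
❓❓❓❓❓⬛⬛⬜⬜⬜⬛

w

❓❓❓❓❓❓❓❓❓❓❓
❓❓❓❓❓❓❓❓❓❓❓
❓❓❓❓❓❓❓❓❓❓❓
❓❓⬛⬛⬛⬛⬛⬛⬛❓❓
❓❓⬛⬛⬛⬛⬛⬛⬛❓❓
❓⬜⬜⬜⬜🔴⬜⬜⬜⬜⬜
❓⬛⬜⬜⬜⬛⬛⬛⬛⬜⬛
❓⬛⬜⬜⬜⬜⬜⬜⬜⬜⬜
❓⬛⬜⬜⬜⬛⬛⬛⬜⬜⬜
❓⬛⬛⬛⬛⬛⬛⬛⬜⬜⬜
❓❓❓❓❓❓⬛⬛⬜⬜⬜

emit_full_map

❓⬛⬛⬛⬛⬛⬛⬛❓❓❓
❓⬛⬛⬛⬛⬛⬛⬛❓❓❓
⬜⬜⬜⬜🔴⬜⬜⬜⬜⬜❓
⬛⬜⬜⬜⬛⬛⬛⬛⬜⬛⬛
⬛⬜⬜⬜⬜⬜⬜⬜⬜⬜⬛
⬛⬜⬜⬜⬛⬛⬛⬜⬜⬜⬛
⬛⬛⬛⬛⬛⬛⬛⬜⬜⬜⬛
❓❓❓❓❓⬛⬛⬜⬜⬜⬛

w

❓❓❓❓❓❓❓❓❓❓❓
❓❓❓❓❓❓❓❓❓❓❓
❓❓❓❓❓❓❓❓❓❓❓
❓❓❓⬛⬛⬛⬛⬛⬛⬛❓
❓❓❓⬛⬛⬛⬛⬛⬛⬛❓
❓❓⬜⬜⬜🔴⬜⬜⬜⬜⬜
❓❓⬛⬜⬜⬜⬛⬛⬛⬛⬜
❓❓⬛⬜⬜⬜⬜⬜⬜⬜⬜
❓❓⬛⬜⬜⬜⬛⬛⬛⬜⬜
❓❓⬛⬛⬛⬛⬛⬛⬛⬜⬜
❓❓❓❓❓❓❓⬛⬛⬜⬜

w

❓❓❓❓❓❓❓❓❓❓❓
❓❓❓❓❓❓❓❓❓❓❓
❓❓❓❓❓❓❓❓❓❓❓
❓❓❓⬛⬛⬛⬛⬛⬛⬛⬛
❓❓❓⬛⬛⬛⬛⬛⬛⬛⬛
❓❓❓⬜⬜🔴⬜⬜⬜⬜⬜
❓❓❓⬛⬜⬜⬜⬛⬛⬛⬛
❓❓❓⬛⬜⬜⬜⬜⬜⬜⬜
❓❓❓⬛⬜⬜⬜⬛⬛⬛⬜
❓❓❓⬛⬛⬛⬛⬛⬛⬛⬜
❓❓❓❓❓❓❓❓⬛⬛⬜

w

❓❓❓❓❓❓❓❓❓❓❓
❓❓❓❓❓❓❓❓❓❓❓
❓❓❓❓❓❓❓❓❓❓❓
❓❓❓⬛⬛⬛⬛⬛⬛⬛⬛
❓❓❓⬛⬛⬛⬛⬛⬛⬛⬛
❓❓❓⬜⬜🔴⬜⬜⬜⬜⬜
❓❓❓⬛⬛⬜⬜⬜⬛⬛⬛
❓❓❓⬛⬛⬜⬜⬜⬜⬜⬜
❓❓❓❓⬛⬜⬜⬜⬛⬛⬛
❓❓❓❓⬛⬛⬛⬛⬛⬛⬛
❓❓❓❓❓❓❓❓❓⬛⬛

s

❓❓❓❓❓❓❓❓❓❓❓
❓❓❓❓❓❓❓❓❓❓❓
❓❓❓⬛⬛⬛⬛⬛⬛⬛⬛
❓❓❓⬛⬛⬛⬛⬛⬛⬛⬛
❓❓❓⬜⬜⬜⬜⬜⬜⬜⬜
❓❓❓⬛⬛🔴⬜⬜⬛⬛⬛
❓❓❓⬛⬛⬜⬜⬜⬜⬜⬜
❓❓❓⬛⬛⬜⬜⬜⬛⬛⬛
❓❓❓❓⬛⬛⬛⬛⬛⬛⬛
❓❓❓❓❓❓❓❓❓⬛⬛
❓❓❓❓❓❓❓❓❓❓❓

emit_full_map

⬛⬛⬛⬛⬛⬛⬛⬛⬛❓❓❓
⬛⬛⬛⬛⬛⬛⬛⬛⬛❓❓❓
⬜⬜⬜⬜⬜⬜⬜⬜⬜⬜⬜❓
⬛⬛🔴⬜⬜⬛⬛⬛⬛⬜⬛⬛
⬛⬛⬜⬜⬜⬜⬜⬜⬜⬜⬜⬛
⬛⬛⬜⬜⬜⬛⬛⬛⬜⬜⬜⬛
❓⬛⬛⬛⬛⬛⬛⬛⬜⬜⬜⬛
❓❓❓❓❓❓⬛⬛⬜⬜⬜⬛

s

❓❓❓❓❓❓❓❓❓❓❓
❓❓❓⬛⬛⬛⬛⬛⬛⬛⬛
❓❓❓⬛⬛⬛⬛⬛⬛⬛⬛
❓❓❓⬜⬜⬜⬜⬜⬜⬜⬜
❓❓❓⬛⬛⬜⬜⬜⬛⬛⬛
❓❓❓⬛⬛🔴⬜⬜⬜⬜⬜
❓❓❓⬛⬛⬜⬜⬜⬛⬛⬛
❓❓❓⬛⬛⬛⬛⬛⬛⬛⬛
❓❓❓❓❓❓❓❓❓⬛⬛
❓❓❓❓❓❓❓❓❓❓❓
❓❓❓❓❓❓❓❓❓❓❓

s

❓❓❓⬛⬛⬛⬛⬛⬛⬛⬛
❓❓❓⬛⬛⬛⬛⬛⬛⬛⬛
❓❓❓⬜⬜⬜⬜⬜⬜⬜⬜
❓❓❓⬛⬛⬜⬜⬜⬛⬛⬛
❓❓❓⬛⬛⬜⬜⬜⬜⬜⬜
❓❓❓⬛⬛🔴⬜⬜⬛⬛⬛
❓❓❓⬛⬛⬛⬛⬛⬛⬛⬛
❓❓❓⬛⬛⬛⬛⬛❓⬛⬛
❓❓❓❓❓❓❓❓❓❓❓
❓❓❓❓❓❓❓❓❓❓❓
❓❓❓❓❓❓❓❓❓❓❓

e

❓❓⬛⬛⬛⬛⬛⬛⬛⬛⬛
❓❓⬛⬛⬛⬛⬛⬛⬛⬛⬛
❓❓⬜⬜⬜⬜⬜⬜⬜⬜⬜
❓❓⬛⬛⬜⬜⬜⬛⬛⬛⬛
❓❓⬛⬛⬜⬜⬜⬜⬜⬜⬜
❓❓⬛⬛⬜🔴⬜⬛⬛⬛⬜
❓❓⬛⬛⬛⬛⬛⬛⬛⬛⬜
❓❓⬛⬛⬛⬛⬛⬛⬛⬛⬜
❓❓❓❓❓❓❓❓❓❓❓
❓❓❓❓❓❓❓❓❓❓❓
❓❓❓❓❓❓❓❓❓❓❓

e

❓⬛⬛⬛⬛⬛⬛⬛⬛⬛❓
❓⬛⬛⬛⬛⬛⬛⬛⬛⬛❓
❓⬜⬜⬜⬜⬜⬜⬜⬜⬜⬜
❓⬛⬛⬜⬜⬜⬛⬛⬛⬛⬜
❓⬛⬛⬜⬜⬜⬜⬜⬜⬜⬜
❓⬛⬛⬜⬜🔴⬛⬛⬛⬜⬜
❓⬛⬛⬛⬛⬛⬛⬛⬛⬜⬜
❓⬛⬛⬛⬛⬛⬛⬛⬛⬜⬜
❓❓❓❓❓❓❓❓❓❓❓
❓❓❓❓❓❓❓❓❓❓❓
❓❓❓❓❓❓❓❓❓❓❓

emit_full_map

⬛⬛⬛⬛⬛⬛⬛⬛⬛❓❓❓
⬛⬛⬛⬛⬛⬛⬛⬛⬛❓❓❓
⬜⬜⬜⬜⬜⬜⬜⬜⬜⬜⬜❓
⬛⬛⬜⬜⬜⬛⬛⬛⬛⬜⬛⬛
⬛⬛⬜⬜⬜⬜⬜⬜⬜⬜⬜⬛
⬛⬛⬜⬜🔴⬛⬛⬛⬜⬜⬜⬛
⬛⬛⬛⬛⬛⬛⬛⬛⬜⬜⬜⬛
⬛⬛⬛⬛⬛⬛⬛⬛⬜⬜⬜⬛


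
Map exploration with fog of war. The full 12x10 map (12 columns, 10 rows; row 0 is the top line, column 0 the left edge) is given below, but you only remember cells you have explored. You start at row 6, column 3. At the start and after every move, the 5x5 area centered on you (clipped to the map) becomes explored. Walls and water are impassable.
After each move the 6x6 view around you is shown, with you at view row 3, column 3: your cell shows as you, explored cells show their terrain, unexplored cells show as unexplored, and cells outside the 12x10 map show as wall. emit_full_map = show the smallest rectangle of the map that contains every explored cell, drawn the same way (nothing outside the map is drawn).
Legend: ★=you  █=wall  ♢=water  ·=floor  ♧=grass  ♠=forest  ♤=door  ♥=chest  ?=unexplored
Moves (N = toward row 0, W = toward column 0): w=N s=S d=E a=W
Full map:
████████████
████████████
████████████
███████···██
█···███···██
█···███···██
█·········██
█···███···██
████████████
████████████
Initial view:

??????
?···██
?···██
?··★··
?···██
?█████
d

??????
···███
···███
···★··
···███
██████

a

??????
?···██
?···██
?··★··
?···██
?█████

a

█?????
██···█
██···█
██·★··
██···█
██████

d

??????
█···██
█···██
█··★··
█···██
██████

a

█?????
██···█
██···█
██·★··
██···█
██████

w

█?????
██████
██···█
██·★·█
██····
██···█

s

██████
██···█
██···█
██·★··
██···█
██████

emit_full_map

█████??
█···███
█···███
█·★····
█···███
███████

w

█?????
██████
██···█
██·★·█
██····
██···█

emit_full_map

█████??
█···███
█·★·███
█······
█···███
███████


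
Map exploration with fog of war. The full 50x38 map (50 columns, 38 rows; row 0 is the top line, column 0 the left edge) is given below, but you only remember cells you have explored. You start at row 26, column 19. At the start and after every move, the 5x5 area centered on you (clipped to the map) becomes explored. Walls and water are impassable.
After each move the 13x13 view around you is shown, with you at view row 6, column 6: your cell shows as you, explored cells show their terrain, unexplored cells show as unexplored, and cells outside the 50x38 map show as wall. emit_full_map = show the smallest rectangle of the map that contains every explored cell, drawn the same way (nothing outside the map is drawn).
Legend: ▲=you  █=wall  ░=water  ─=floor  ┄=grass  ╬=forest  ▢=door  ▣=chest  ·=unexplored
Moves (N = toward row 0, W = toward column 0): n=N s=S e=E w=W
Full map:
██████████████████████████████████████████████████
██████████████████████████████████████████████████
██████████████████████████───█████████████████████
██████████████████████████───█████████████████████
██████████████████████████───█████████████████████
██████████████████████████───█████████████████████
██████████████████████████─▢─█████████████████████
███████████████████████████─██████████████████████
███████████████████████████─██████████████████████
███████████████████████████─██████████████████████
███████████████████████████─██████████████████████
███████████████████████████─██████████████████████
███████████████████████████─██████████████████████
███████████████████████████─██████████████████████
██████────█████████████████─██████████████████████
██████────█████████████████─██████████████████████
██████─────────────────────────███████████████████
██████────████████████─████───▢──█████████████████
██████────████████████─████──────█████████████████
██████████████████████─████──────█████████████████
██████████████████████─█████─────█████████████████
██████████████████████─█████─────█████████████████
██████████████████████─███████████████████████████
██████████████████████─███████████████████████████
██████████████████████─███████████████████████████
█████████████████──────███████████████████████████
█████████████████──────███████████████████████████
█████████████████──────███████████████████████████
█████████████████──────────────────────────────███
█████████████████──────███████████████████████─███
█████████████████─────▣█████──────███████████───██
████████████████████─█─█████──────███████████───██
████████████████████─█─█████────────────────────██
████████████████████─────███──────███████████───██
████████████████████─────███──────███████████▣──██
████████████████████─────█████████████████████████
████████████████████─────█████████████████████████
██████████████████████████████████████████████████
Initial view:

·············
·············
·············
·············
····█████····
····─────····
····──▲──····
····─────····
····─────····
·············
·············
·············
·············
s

·············
·············
·············
····█████····
····─────····
····─────····
····──▲──····
····─────····
····─────····
·············
·············
·············
·············

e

·············
·············
·············
···█████·····
···──────····
···──────····
···───▲──····
···──────····
···──────····
·············
·············
·············
·············

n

·············
·············
·············
·············
···█████─····
···──────····
···───▲──····
···──────····
···──────····
···──────····
·············
·············
·············

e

·············
·············
·············
·············
··█████─█····
··──────█····
··────▲─█····
··──────█····
··───────····
··──────·····
·············
·············
·············

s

·············
·············
·············
··█████─█····
··──────█····
··──────█····
··────▲─█····
··───────····
··──────█····
·············
·············
·············
·············

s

·············
·············
··█████─█····
··──────█····
··──────█····
··──────█····
··────▲──····
··──────█····
····───▣█····
·············
·············
·············
·············

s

·············
··█████─█····
··──────█····
··──────█····
··──────█····
··───────····
··────▲─█····
····───▣█····
····█─█─█····
·············
·············
·············
·············

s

··█████─█····
··──────█····
··──────█····
··──────█····
··───────····
··──────█····
····──▲▣█····
····█─█─█····
····█─█─█····
·············
·············
·············
·············

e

·█████─█·····
·──────█·····
·──────█·····
·──────█·····
·────────····
·──────██····
···───▲██····
···█─█─██····
···█─█─██····
·············
·············
·············
·············

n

·············
·█████─█·····
·──────█·····
·──────█·····
·──────██····
·────────····
·─────▲██····
···───▣██····
···█─█─██····
···█─█─██····
·············
·············
·············

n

·············
·············
·█████─█·····
·──────█·····
·──────██····
·──────██····
·─────▲──····
·──────██····
···───▣██····
···█─█─██····
···█─█─██····
·············
·············

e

·············
·············
█████─█······
──────█······
──────███····
──────███····
──────▲──····
──────███····
··───▣███····
··█─█─██·····
··█─█─██·····
·············
·············

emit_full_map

█████─█··
──────█··
──────███
──────███
──────▲──
──────███
··───▣███
··█─█─██·
··█─█─██·

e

·············
·············
████─█·······
─────█·······
─────████····
─────████····
──────▲──····
─────████····
·───▣████····
·█─█─██······
·█─█─██······
·············
·············

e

·············
·············
███─█········
────█········
────█████····
────█████····
──────▲──····
────█████····
───▣█████····
█─█─██·······
█─█─██·······
·············
·············

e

·············
·············
██─█·········
───█·········
───██████····
───██████····
──────▲──····
───██████····
──▣█████─····
─█─██········
─█─██········
·············
·············

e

·············
·············
█─█··········
──█··········
──███████····
──███████····
──────▲──····
──███████····
─▣█████──····
█─██·········
█─██·········
·············
·············

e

·············
·············
─█···········
─█···········
─████████····
─████████····
──────▲──····
─████████····
▣█████───····
─██··········
─██··········
·············
·············

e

·············
·············
█············
█············
█████████····
█████████····
──────▲──····
█████████····
█████────····
██···········
██···········
·············
·············

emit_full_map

█████─█········
──────█········
──────█████████
──────█████████
────────────▲──
──────█████████
··───▣█████────
··█─█─██·······
··█─█─██·······


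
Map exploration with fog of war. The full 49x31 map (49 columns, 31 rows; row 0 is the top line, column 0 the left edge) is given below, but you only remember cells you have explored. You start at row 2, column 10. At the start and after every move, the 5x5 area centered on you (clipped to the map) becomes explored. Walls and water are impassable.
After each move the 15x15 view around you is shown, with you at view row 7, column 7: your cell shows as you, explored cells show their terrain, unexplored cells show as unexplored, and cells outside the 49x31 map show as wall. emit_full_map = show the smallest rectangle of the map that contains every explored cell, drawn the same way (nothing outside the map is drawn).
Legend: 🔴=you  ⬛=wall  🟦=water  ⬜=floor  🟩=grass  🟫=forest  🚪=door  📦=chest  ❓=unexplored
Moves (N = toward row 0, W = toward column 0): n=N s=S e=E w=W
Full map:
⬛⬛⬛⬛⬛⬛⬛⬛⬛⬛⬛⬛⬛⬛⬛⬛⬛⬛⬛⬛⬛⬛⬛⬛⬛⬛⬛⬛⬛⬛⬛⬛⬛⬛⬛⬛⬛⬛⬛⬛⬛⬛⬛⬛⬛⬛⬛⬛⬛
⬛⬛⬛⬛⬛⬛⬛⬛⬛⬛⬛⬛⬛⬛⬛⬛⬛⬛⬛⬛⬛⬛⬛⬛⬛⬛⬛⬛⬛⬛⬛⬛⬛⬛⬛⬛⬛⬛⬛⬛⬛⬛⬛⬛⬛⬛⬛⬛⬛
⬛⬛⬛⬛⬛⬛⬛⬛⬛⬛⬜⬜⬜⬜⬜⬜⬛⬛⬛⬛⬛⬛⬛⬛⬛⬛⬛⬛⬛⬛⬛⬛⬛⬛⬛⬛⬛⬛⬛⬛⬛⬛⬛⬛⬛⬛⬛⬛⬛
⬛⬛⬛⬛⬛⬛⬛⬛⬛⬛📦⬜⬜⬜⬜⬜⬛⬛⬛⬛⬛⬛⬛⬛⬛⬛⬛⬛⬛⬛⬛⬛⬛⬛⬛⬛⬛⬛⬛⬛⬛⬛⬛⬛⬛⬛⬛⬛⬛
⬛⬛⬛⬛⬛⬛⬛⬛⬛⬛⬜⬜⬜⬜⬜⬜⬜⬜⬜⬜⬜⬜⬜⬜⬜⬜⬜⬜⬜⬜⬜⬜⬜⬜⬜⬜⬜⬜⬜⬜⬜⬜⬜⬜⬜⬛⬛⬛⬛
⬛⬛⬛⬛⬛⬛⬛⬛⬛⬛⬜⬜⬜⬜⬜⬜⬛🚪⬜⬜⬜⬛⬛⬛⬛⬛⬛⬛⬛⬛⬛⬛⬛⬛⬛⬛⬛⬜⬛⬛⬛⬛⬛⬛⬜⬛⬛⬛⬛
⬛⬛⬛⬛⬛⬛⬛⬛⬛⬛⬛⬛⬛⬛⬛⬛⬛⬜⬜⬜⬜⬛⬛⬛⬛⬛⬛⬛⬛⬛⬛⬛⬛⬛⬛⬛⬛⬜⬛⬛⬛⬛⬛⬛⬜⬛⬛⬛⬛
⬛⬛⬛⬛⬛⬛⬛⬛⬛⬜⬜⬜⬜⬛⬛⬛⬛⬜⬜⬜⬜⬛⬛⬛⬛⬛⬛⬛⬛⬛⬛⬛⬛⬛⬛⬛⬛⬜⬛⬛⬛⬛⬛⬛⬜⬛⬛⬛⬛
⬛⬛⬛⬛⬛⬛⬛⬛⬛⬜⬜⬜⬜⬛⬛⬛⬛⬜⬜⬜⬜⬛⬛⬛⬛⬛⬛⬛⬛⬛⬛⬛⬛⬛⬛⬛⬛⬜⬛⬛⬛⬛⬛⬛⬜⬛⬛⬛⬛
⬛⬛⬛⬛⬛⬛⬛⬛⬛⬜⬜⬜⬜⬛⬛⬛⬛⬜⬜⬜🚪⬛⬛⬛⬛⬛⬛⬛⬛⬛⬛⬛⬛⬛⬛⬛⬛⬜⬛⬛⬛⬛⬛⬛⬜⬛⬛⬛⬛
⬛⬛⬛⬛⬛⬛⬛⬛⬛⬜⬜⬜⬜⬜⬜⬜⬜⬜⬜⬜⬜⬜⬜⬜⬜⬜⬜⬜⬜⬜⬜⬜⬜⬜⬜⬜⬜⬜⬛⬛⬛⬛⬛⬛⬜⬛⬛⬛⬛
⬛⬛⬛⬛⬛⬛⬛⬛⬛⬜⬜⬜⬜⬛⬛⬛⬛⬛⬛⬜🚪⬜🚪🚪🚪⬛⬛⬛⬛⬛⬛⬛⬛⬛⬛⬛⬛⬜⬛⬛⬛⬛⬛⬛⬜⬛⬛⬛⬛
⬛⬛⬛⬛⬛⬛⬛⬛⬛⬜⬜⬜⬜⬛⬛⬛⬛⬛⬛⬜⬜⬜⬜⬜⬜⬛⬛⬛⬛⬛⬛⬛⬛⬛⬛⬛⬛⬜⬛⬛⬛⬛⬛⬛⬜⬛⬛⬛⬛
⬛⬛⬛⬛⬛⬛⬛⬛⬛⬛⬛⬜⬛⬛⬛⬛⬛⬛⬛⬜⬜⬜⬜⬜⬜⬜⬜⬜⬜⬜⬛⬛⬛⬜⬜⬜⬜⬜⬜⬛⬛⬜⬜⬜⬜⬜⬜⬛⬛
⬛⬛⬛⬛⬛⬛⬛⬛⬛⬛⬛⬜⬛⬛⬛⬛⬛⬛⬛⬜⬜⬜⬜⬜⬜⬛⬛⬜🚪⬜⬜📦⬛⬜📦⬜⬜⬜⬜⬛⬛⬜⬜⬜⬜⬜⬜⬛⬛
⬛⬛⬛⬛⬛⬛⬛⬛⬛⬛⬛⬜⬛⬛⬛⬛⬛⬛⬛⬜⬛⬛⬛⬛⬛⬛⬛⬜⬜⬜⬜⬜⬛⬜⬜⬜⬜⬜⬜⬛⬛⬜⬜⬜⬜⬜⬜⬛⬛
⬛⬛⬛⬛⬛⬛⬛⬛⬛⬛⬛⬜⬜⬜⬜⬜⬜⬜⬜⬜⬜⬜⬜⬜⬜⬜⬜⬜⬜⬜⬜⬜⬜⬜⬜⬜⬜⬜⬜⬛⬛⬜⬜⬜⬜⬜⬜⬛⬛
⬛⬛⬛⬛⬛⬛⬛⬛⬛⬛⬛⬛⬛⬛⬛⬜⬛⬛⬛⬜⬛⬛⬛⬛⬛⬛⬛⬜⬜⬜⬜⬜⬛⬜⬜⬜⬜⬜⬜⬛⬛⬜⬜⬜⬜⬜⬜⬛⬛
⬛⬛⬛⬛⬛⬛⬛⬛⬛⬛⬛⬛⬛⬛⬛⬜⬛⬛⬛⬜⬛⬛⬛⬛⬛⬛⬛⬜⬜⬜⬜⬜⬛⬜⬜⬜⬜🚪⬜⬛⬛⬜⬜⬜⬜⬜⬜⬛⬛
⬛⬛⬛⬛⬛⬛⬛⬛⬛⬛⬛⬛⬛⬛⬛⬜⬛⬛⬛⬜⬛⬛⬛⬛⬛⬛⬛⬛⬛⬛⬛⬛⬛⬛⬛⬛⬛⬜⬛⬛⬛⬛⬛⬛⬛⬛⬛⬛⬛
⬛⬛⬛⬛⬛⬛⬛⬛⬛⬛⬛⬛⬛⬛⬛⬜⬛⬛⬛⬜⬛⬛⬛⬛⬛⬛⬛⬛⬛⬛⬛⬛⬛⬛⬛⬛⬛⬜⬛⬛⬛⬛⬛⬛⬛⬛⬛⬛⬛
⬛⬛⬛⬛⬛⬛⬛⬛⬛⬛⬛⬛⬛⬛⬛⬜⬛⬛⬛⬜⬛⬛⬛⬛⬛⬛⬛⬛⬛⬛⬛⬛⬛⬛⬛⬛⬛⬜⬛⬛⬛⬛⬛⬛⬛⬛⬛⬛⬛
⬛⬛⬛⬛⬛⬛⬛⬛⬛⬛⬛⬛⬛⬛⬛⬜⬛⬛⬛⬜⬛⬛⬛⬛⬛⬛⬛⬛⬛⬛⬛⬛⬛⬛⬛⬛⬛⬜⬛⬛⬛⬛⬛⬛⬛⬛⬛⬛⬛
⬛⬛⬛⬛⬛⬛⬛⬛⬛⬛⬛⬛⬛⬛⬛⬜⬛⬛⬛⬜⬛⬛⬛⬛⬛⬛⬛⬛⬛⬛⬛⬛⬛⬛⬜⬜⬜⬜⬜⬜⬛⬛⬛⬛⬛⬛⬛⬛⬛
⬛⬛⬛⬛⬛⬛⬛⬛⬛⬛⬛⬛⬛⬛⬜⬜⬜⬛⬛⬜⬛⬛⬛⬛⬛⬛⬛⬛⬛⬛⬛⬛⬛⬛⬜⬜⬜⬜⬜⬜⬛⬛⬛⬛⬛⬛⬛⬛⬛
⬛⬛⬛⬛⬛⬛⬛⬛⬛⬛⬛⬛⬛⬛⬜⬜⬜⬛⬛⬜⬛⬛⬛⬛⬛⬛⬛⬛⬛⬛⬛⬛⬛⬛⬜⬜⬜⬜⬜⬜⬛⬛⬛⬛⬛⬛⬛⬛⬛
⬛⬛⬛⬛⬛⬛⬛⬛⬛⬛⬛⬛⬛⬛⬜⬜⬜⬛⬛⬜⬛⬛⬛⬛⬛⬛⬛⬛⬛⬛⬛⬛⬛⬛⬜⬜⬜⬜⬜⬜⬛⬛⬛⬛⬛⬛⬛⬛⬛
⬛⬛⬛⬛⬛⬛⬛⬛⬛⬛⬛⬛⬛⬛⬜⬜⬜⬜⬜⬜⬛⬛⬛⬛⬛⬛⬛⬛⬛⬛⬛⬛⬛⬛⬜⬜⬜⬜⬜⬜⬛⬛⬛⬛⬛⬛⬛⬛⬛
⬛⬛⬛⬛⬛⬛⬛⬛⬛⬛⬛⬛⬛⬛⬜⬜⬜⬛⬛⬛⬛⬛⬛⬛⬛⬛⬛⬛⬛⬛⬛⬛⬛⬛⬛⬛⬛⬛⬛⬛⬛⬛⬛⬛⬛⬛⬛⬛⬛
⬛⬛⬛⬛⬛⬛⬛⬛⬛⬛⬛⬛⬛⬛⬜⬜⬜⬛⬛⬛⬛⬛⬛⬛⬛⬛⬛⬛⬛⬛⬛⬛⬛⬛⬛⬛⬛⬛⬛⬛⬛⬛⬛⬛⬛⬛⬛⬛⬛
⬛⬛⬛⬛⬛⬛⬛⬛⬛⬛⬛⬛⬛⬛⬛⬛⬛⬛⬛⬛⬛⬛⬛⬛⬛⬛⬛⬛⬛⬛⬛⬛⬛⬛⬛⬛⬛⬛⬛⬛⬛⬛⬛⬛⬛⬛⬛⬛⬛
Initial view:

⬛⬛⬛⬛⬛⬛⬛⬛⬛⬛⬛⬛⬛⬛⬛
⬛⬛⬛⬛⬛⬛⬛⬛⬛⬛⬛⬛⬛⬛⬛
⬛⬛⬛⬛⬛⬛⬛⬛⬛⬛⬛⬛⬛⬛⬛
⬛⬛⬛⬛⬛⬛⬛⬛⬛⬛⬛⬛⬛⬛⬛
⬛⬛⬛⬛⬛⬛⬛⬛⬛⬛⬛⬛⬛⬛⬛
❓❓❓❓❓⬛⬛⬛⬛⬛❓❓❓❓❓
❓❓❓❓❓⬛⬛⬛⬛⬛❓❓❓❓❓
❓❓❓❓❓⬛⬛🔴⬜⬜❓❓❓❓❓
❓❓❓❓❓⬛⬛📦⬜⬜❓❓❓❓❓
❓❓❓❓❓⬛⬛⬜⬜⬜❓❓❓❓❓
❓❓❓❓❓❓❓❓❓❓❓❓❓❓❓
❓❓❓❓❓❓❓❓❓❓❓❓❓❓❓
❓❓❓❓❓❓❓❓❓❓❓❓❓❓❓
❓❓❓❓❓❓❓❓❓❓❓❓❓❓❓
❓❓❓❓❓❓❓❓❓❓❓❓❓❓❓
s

⬛⬛⬛⬛⬛⬛⬛⬛⬛⬛⬛⬛⬛⬛⬛
⬛⬛⬛⬛⬛⬛⬛⬛⬛⬛⬛⬛⬛⬛⬛
⬛⬛⬛⬛⬛⬛⬛⬛⬛⬛⬛⬛⬛⬛⬛
⬛⬛⬛⬛⬛⬛⬛⬛⬛⬛⬛⬛⬛⬛⬛
❓❓❓❓❓⬛⬛⬛⬛⬛❓❓❓❓❓
❓❓❓❓❓⬛⬛⬛⬛⬛❓❓❓❓❓
❓❓❓❓❓⬛⬛⬜⬜⬜❓❓❓❓❓
❓❓❓❓❓⬛⬛🔴⬜⬜❓❓❓❓❓
❓❓❓❓❓⬛⬛⬜⬜⬜❓❓❓❓❓
❓❓❓❓❓⬛⬛⬜⬜⬜❓❓❓❓❓
❓❓❓❓❓❓❓❓❓❓❓❓❓❓❓
❓❓❓❓❓❓❓❓❓❓❓❓❓❓❓
❓❓❓❓❓❓❓❓❓❓❓❓❓❓❓
❓❓❓❓❓❓❓❓❓❓❓❓❓❓❓
❓❓❓❓❓❓❓❓❓❓❓❓❓❓❓

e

⬛⬛⬛⬛⬛⬛⬛⬛⬛⬛⬛⬛⬛⬛⬛
⬛⬛⬛⬛⬛⬛⬛⬛⬛⬛⬛⬛⬛⬛⬛
⬛⬛⬛⬛⬛⬛⬛⬛⬛⬛⬛⬛⬛⬛⬛
⬛⬛⬛⬛⬛⬛⬛⬛⬛⬛⬛⬛⬛⬛⬛
❓❓❓❓⬛⬛⬛⬛⬛❓❓❓❓❓❓
❓❓❓❓⬛⬛⬛⬛⬛⬛❓❓❓❓❓
❓❓❓❓⬛⬛⬜⬜⬜⬜❓❓❓❓❓
❓❓❓❓⬛⬛📦🔴⬜⬜❓❓❓❓❓
❓❓❓❓⬛⬛⬜⬜⬜⬜❓❓❓❓❓
❓❓❓❓⬛⬛⬜⬜⬜⬜❓❓❓❓❓
❓❓❓❓❓❓❓❓❓❓❓❓❓❓❓
❓❓❓❓❓❓❓❓❓❓❓❓❓❓❓
❓❓❓❓❓❓❓❓❓❓❓❓❓❓❓
❓❓❓❓❓❓❓❓❓❓❓❓❓❓❓
❓❓❓❓❓❓❓❓❓❓❓❓❓❓❓

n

⬛⬛⬛⬛⬛⬛⬛⬛⬛⬛⬛⬛⬛⬛⬛
⬛⬛⬛⬛⬛⬛⬛⬛⬛⬛⬛⬛⬛⬛⬛
⬛⬛⬛⬛⬛⬛⬛⬛⬛⬛⬛⬛⬛⬛⬛
⬛⬛⬛⬛⬛⬛⬛⬛⬛⬛⬛⬛⬛⬛⬛
⬛⬛⬛⬛⬛⬛⬛⬛⬛⬛⬛⬛⬛⬛⬛
❓❓❓❓⬛⬛⬛⬛⬛⬛❓❓❓❓❓
❓❓❓❓⬛⬛⬛⬛⬛⬛❓❓❓❓❓
❓❓❓❓⬛⬛⬜🔴⬜⬜❓❓❓❓❓
❓❓❓❓⬛⬛📦⬜⬜⬜❓❓❓❓❓
❓❓❓❓⬛⬛⬜⬜⬜⬜❓❓❓❓❓
❓❓❓❓⬛⬛⬜⬜⬜⬜❓❓❓❓❓
❓❓❓❓❓❓❓❓❓❓❓❓❓❓❓
❓❓❓❓❓❓❓❓❓❓❓❓❓❓❓
❓❓❓❓❓❓❓❓❓❓❓❓❓❓❓
❓❓❓❓❓❓❓❓❓❓❓❓❓❓❓

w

⬛⬛⬛⬛⬛⬛⬛⬛⬛⬛⬛⬛⬛⬛⬛
⬛⬛⬛⬛⬛⬛⬛⬛⬛⬛⬛⬛⬛⬛⬛
⬛⬛⬛⬛⬛⬛⬛⬛⬛⬛⬛⬛⬛⬛⬛
⬛⬛⬛⬛⬛⬛⬛⬛⬛⬛⬛⬛⬛⬛⬛
⬛⬛⬛⬛⬛⬛⬛⬛⬛⬛⬛⬛⬛⬛⬛
❓❓❓❓❓⬛⬛⬛⬛⬛⬛❓❓❓❓
❓❓❓❓❓⬛⬛⬛⬛⬛⬛❓❓❓❓
❓❓❓❓❓⬛⬛🔴⬜⬜⬜❓❓❓❓
❓❓❓❓❓⬛⬛📦⬜⬜⬜❓❓❓❓
❓❓❓❓❓⬛⬛⬜⬜⬜⬜❓❓❓❓
❓❓❓❓❓⬛⬛⬜⬜⬜⬜❓❓❓❓
❓❓❓❓❓❓❓❓❓❓❓❓❓❓❓
❓❓❓❓❓❓❓❓❓❓❓❓❓❓❓
❓❓❓❓❓❓❓❓❓❓❓❓❓❓❓
❓❓❓❓❓❓❓❓❓❓❓❓❓❓❓

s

⬛⬛⬛⬛⬛⬛⬛⬛⬛⬛⬛⬛⬛⬛⬛
⬛⬛⬛⬛⬛⬛⬛⬛⬛⬛⬛⬛⬛⬛⬛
⬛⬛⬛⬛⬛⬛⬛⬛⬛⬛⬛⬛⬛⬛⬛
⬛⬛⬛⬛⬛⬛⬛⬛⬛⬛⬛⬛⬛⬛⬛
❓❓❓❓❓⬛⬛⬛⬛⬛⬛❓❓❓❓
❓❓❓❓❓⬛⬛⬛⬛⬛⬛❓❓❓❓
❓❓❓❓❓⬛⬛⬜⬜⬜⬜❓❓❓❓
❓❓❓❓❓⬛⬛🔴⬜⬜⬜❓❓❓❓
❓❓❓❓❓⬛⬛⬜⬜⬜⬜❓❓❓❓
❓❓❓❓❓⬛⬛⬜⬜⬜⬜❓❓❓❓
❓❓❓❓❓❓❓❓❓❓❓❓❓❓❓
❓❓❓❓❓❓❓❓❓❓❓❓❓❓❓
❓❓❓❓❓❓❓❓❓❓❓❓❓❓❓
❓❓❓❓❓❓❓❓❓❓❓❓❓❓❓
❓❓❓❓❓❓❓❓❓❓❓❓❓❓❓

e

⬛⬛⬛⬛⬛⬛⬛⬛⬛⬛⬛⬛⬛⬛⬛
⬛⬛⬛⬛⬛⬛⬛⬛⬛⬛⬛⬛⬛⬛⬛
⬛⬛⬛⬛⬛⬛⬛⬛⬛⬛⬛⬛⬛⬛⬛
⬛⬛⬛⬛⬛⬛⬛⬛⬛⬛⬛⬛⬛⬛⬛
❓❓❓❓⬛⬛⬛⬛⬛⬛❓❓❓❓❓
❓❓❓❓⬛⬛⬛⬛⬛⬛❓❓❓❓❓
❓❓❓❓⬛⬛⬜⬜⬜⬜❓❓❓❓❓
❓❓❓❓⬛⬛📦🔴⬜⬜❓❓❓❓❓
❓❓❓❓⬛⬛⬜⬜⬜⬜❓❓❓❓❓
❓❓❓❓⬛⬛⬜⬜⬜⬜❓❓❓❓❓
❓❓❓❓❓❓❓❓❓❓❓❓❓❓❓
❓❓❓❓❓❓❓❓❓❓❓❓❓❓❓
❓❓❓❓❓❓❓❓❓❓❓❓❓❓❓
❓❓❓❓❓❓❓❓❓❓❓❓❓❓❓
❓❓❓❓❓❓❓❓❓❓❓❓❓❓❓

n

⬛⬛⬛⬛⬛⬛⬛⬛⬛⬛⬛⬛⬛⬛⬛
⬛⬛⬛⬛⬛⬛⬛⬛⬛⬛⬛⬛⬛⬛⬛
⬛⬛⬛⬛⬛⬛⬛⬛⬛⬛⬛⬛⬛⬛⬛
⬛⬛⬛⬛⬛⬛⬛⬛⬛⬛⬛⬛⬛⬛⬛
⬛⬛⬛⬛⬛⬛⬛⬛⬛⬛⬛⬛⬛⬛⬛
❓❓❓❓⬛⬛⬛⬛⬛⬛❓❓❓❓❓
❓❓❓❓⬛⬛⬛⬛⬛⬛❓❓❓❓❓
❓❓❓❓⬛⬛⬜🔴⬜⬜❓❓❓❓❓
❓❓❓❓⬛⬛📦⬜⬜⬜❓❓❓❓❓
❓❓❓❓⬛⬛⬜⬜⬜⬜❓❓❓❓❓
❓❓❓❓⬛⬛⬜⬜⬜⬜❓❓❓❓❓
❓❓❓❓❓❓❓❓❓❓❓❓❓❓❓
❓❓❓❓❓❓❓❓❓❓❓❓❓❓❓
❓❓❓❓❓❓❓❓❓❓❓❓❓❓❓
❓❓❓❓❓❓❓❓❓❓❓❓❓❓❓

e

⬛⬛⬛⬛⬛⬛⬛⬛⬛⬛⬛⬛⬛⬛⬛
⬛⬛⬛⬛⬛⬛⬛⬛⬛⬛⬛⬛⬛⬛⬛
⬛⬛⬛⬛⬛⬛⬛⬛⬛⬛⬛⬛⬛⬛⬛
⬛⬛⬛⬛⬛⬛⬛⬛⬛⬛⬛⬛⬛⬛⬛
⬛⬛⬛⬛⬛⬛⬛⬛⬛⬛⬛⬛⬛⬛⬛
❓❓❓⬛⬛⬛⬛⬛⬛⬛❓❓❓❓❓
❓❓❓⬛⬛⬛⬛⬛⬛⬛❓❓❓❓❓
❓❓❓⬛⬛⬜⬜🔴⬜⬜❓❓❓❓❓
❓❓❓⬛⬛📦⬜⬜⬜⬜❓❓❓❓❓
❓❓❓⬛⬛⬜⬜⬜⬜⬜❓❓❓❓❓
❓❓❓⬛⬛⬜⬜⬜⬜❓❓❓❓❓❓
❓❓❓❓❓❓❓❓❓❓❓❓❓❓❓
❓❓❓❓❓❓❓❓❓❓❓❓❓❓❓
❓❓❓❓❓❓❓❓❓❓❓❓❓❓❓
❓❓❓❓❓❓❓❓❓❓❓❓❓❓❓

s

⬛⬛⬛⬛⬛⬛⬛⬛⬛⬛⬛⬛⬛⬛⬛
⬛⬛⬛⬛⬛⬛⬛⬛⬛⬛⬛⬛⬛⬛⬛
⬛⬛⬛⬛⬛⬛⬛⬛⬛⬛⬛⬛⬛⬛⬛
⬛⬛⬛⬛⬛⬛⬛⬛⬛⬛⬛⬛⬛⬛⬛
❓❓❓⬛⬛⬛⬛⬛⬛⬛❓❓❓❓❓
❓❓❓⬛⬛⬛⬛⬛⬛⬛❓❓❓❓❓
❓❓❓⬛⬛⬜⬜⬜⬜⬜❓❓❓❓❓
❓❓❓⬛⬛📦⬜🔴⬜⬜❓❓❓❓❓
❓❓❓⬛⬛⬜⬜⬜⬜⬜❓❓❓❓❓
❓❓❓⬛⬛⬜⬜⬜⬜⬜❓❓❓❓❓
❓❓❓❓❓❓❓❓❓❓❓❓❓❓❓
❓❓❓❓❓❓❓❓❓❓❓❓❓❓❓
❓❓❓❓❓❓❓❓❓❓❓❓❓❓❓
❓❓❓❓❓❓❓❓❓❓❓❓❓❓❓
❓❓❓❓❓❓❓❓❓❓❓❓❓❓❓

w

⬛⬛⬛⬛⬛⬛⬛⬛⬛⬛⬛⬛⬛⬛⬛
⬛⬛⬛⬛⬛⬛⬛⬛⬛⬛⬛⬛⬛⬛⬛
⬛⬛⬛⬛⬛⬛⬛⬛⬛⬛⬛⬛⬛⬛⬛
⬛⬛⬛⬛⬛⬛⬛⬛⬛⬛⬛⬛⬛⬛⬛
❓❓❓❓⬛⬛⬛⬛⬛⬛⬛❓❓❓❓
❓❓❓❓⬛⬛⬛⬛⬛⬛⬛❓❓❓❓
❓❓❓❓⬛⬛⬜⬜⬜⬜⬜❓❓❓❓
❓❓❓❓⬛⬛📦🔴⬜⬜⬜❓❓❓❓
❓❓❓❓⬛⬛⬜⬜⬜⬜⬜❓❓❓❓
❓❓❓❓⬛⬛⬜⬜⬜⬜⬜❓❓❓❓
❓❓❓❓❓❓❓❓❓❓❓❓❓❓❓
❓❓❓❓❓❓❓❓❓❓❓❓❓❓❓
❓❓❓❓❓❓❓❓❓❓❓❓❓❓❓
❓❓❓❓❓❓❓❓❓❓❓❓❓❓❓
❓❓❓❓❓❓❓❓❓❓❓❓❓❓❓

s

⬛⬛⬛⬛⬛⬛⬛⬛⬛⬛⬛⬛⬛⬛⬛
⬛⬛⬛⬛⬛⬛⬛⬛⬛⬛⬛⬛⬛⬛⬛
⬛⬛⬛⬛⬛⬛⬛⬛⬛⬛⬛⬛⬛⬛⬛
❓❓❓❓⬛⬛⬛⬛⬛⬛⬛❓❓❓❓
❓❓❓❓⬛⬛⬛⬛⬛⬛⬛❓❓❓❓
❓❓❓❓⬛⬛⬜⬜⬜⬜⬜❓❓❓❓
❓❓❓❓⬛⬛📦⬜⬜⬜⬜❓❓❓❓
❓❓❓❓⬛⬛⬜🔴⬜⬜⬜❓❓❓❓
❓❓❓❓⬛⬛⬜⬜⬜⬜⬜❓❓❓❓
❓❓❓❓❓⬛⬛⬛⬛⬛❓❓❓❓❓
❓❓❓❓❓❓❓❓❓❓❓❓❓❓❓
❓❓❓❓❓❓❓❓❓❓❓❓❓❓❓
❓❓❓❓❓❓❓❓❓❓❓❓❓❓❓
❓❓❓❓❓❓❓❓❓❓❓❓❓❓❓
❓❓❓❓❓❓❓❓❓❓❓❓❓❓❓

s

⬛⬛⬛⬛⬛⬛⬛⬛⬛⬛⬛⬛⬛⬛⬛
⬛⬛⬛⬛⬛⬛⬛⬛⬛⬛⬛⬛⬛⬛⬛
❓❓❓❓⬛⬛⬛⬛⬛⬛⬛❓❓❓❓
❓❓❓❓⬛⬛⬛⬛⬛⬛⬛❓❓❓❓
❓❓❓❓⬛⬛⬜⬜⬜⬜⬜❓❓❓❓
❓❓❓❓⬛⬛📦⬜⬜⬜⬜❓❓❓❓
❓❓❓❓⬛⬛⬜⬜⬜⬜⬜❓❓❓❓
❓❓❓❓⬛⬛⬜🔴⬜⬜⬜❓❓❓❓
❓❓❓❓❓⬛⬛⬛⬛⬛❓❓❓❓❓
❓❓❓❓❓⬜⬜⬜⬜⬛❓❓❓❓❓
❓❓❓❓❓❓❓❓❓❓❓❓❓❓❓
❓❓❓❓❓❓❓❓❓❓❓❓❓❓❓
❓❓❓❓❓❓❓❓❓❓❓❓❓❓❓
❓❓❓❓❓❓❓❓❓❓❓❓❓❓❓
❓❓❓❓❓❓❓❓❓❓❓❓❓❓❓

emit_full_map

⬛⬛⬛⬛⬛⬛⬛
⬛⬛⬛⬛⬛⬛⬛
⬛⬛⬜⬜⬜⬜⬜
⬛⬛📦⬜⬜⬜⬜
⬛⬛⬜⬜⬜⬜⬜
⬛⬛⬜🔴⬜⬜⬜
❓⬛⬛⬛⬛⬛❓
❓⬜⬜⬜⬜⬛❓

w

⬛⬛⬛⬛⬛⬛⬛⬛⬛⬛⬛⬛⬛⬛⬛
⬛⬛⬛⬛⬛⬛⬛⬛⬛⬛⬛⬛⬛⬛⬛
❓❓❓❓❓⬛⬛⬛⬛⬛⬛⬛❓❓❓
❓❓❓❓❓⬛⬛⬛⬛⬛⬛⬛❓❓❓
❓❓❓❓❓⬛⬛⬜⬜⬜⬜⬜❓❓❓
❓❓❓❓❓⬛⬛📦⬜⬜⬜⬜❓❓❓
❓❓❓❓❓⬛⬛⬜⬜⬜⬜⬜❓❓❓
❓❓❓❓❓⬛⬛🔴⬜⬜⬜⬜❓❓❓
❓❓❓❓❓⬛⬛⬛⬛⬛⬛❓❓❓❓
❓❓❓❓❓⬛⬜⬜⬜⬜⬛❓❓❓❓
❓❓❓❓❓❓❓❓❓❓❓❓❓❓❓
❓❓❓❓❓❓❓❓❓❓❓❓❓❓❓
❓❓❓❓❓❓❓❓❓❓❓❓❓❓❓
❓❓❓❓❓❓❓❓❓❓❓❓❓❓❓
❓❓❓❓❓❓❓❓❓❓❓❓❓❓❓

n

⬛⬛⬛⬛⬛⬛⬛⬛⬛⬛⬛⬛⬛⬛⬛
⬛⬛⬛⬛⬛⬛⬛⬛⬛⬛⬛⬛⬛⬛⬛
⬛⬛⬛⬛⬛⬛⬛⬛⬛⬛⬛⬛⬛⬛⬛
❓❓❓❓❓⬛⬛⬛⬛⬛⬛⬛❓❓❓
❓❓❓❓❓⬛⬛⬛⬛⬛⬛⬛❓❓❓
❓❓❓❓❓⬛⬛⬜⬜⬜⬜⬜❓❓❓
❓❓❓❓❓⬛⬛📦⬜⬜⬜⬜❓❓❓
❓❓❓❓❓⬛⬛🔴⬜⬜⬜⬜❓❓❓
❓❓❓❓❓⬛⬛⬜⬜⬜⬜⬜❓❓❓
❓❓❓❓❓⬛⬛⬛⬛⬛⬛❓❓❓❓
❓❓❓❓❓⬛⬜⬜⬜⬜⬛❓❓❓❓
❓❓❓❓❓❓❓❓❓❓❓❓❓❓❓
❓❓❓❓❓❓❓❓❓❓❓❓❓❓❓
❓❓❓❓❓❓❓❓❓❓❓❓❓❓❓
❓❓❓❓❓❓❓❓❓❓❓❓❓❓❓

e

⬛⬛⬛⬛⬛⬛⬛⬛⬛⬛⬛⬛⬛⬛⬛
⬛⬛⬛⬛⬛⬛⬛⬛⬛⬛⬛⬛⬛⬛⬛
⬛⬛⬛⬛⬛⬛⬛⬛⬛⬛⬛⬛⬛⬛⬛
❓❓❓❓⬛⬛⬛⬛⬛⬛⬛❓❓❓❓
❓❓❓❓⬛⬛⬛⬛⬛⬛⬛❓❓❓❓
❓❓❓❓⬛⬛⬜⬜⬜⬜⬜❓❓❓❓
❓❓❓❓⬛⬛📦⬜⬜⬜⬜❓❓❓❓
❓❓❓❓⬛⬛⬜🔴⬜⬜⬜❓❓❓❓
❓❓❓❓⬛⬛⬜⬜⬜⬜⬜❓❓❓❓
❓❓❓❓⬛⬛⬛⬛⬛⬛❓❓❓❓❓
❓❓❓❓⬛⬜⬜⬜⬜⬛❓❓❓❓❓
❓❓❓❓❓❓❓❓❓❓❓❓❓❓❓
❓❓❓❓❓❓❓❓❓❓❓❓❓❓❓
❓❓❓❓❓❓❓❓❓❓❓❓❓❓❓
❓❓❓❓❓❓❓❓❓❓❓❓❓❓❓

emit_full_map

⬛⬛⬛⬛⬛⬛⬛
⬛⬛⬛⬛⬛⬛⬛
⬛⬛⬜⬜⬜⬜⬜
⬛⬛📦⬜⬜⬜⬜
⬛⬛⬜🔴⬜⬜⬜
⬛⬛⬜⬜⬜⬜⬜
⬛⬛⬛⬛⬛⬛❓
⬛⬜⬜⬜⬜⬛❓
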